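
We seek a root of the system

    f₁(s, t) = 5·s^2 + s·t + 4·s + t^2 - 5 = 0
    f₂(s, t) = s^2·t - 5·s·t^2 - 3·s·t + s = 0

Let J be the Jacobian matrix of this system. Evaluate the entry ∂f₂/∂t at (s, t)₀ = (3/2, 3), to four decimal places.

-47.2500

∂f₂/∂t = s^2 - 10·s·t - 3·s.
At (3/2, 3) this is -47.2500.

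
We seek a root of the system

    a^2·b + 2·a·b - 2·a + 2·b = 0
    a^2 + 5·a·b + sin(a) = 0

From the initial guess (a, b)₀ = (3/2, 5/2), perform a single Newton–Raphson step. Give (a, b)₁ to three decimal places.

(0.151, 2.367)

At (3/2, 5/2): F = (15.125, 21.99749).
Jacobian J = [[2·a·b + 2·b - 2, a^2 + 2·a + 2], [2·a + 5·b + cos(a), 5·a]].
At the point, J = [[10.500, 7.250], [15.57074, 7.500]] (det J = -34.13784).
Solving J·Δ = −F gives Δ = (-1.349, -0.133).
Then the next iterate is (a, b)₁ = (0.151, 2.367).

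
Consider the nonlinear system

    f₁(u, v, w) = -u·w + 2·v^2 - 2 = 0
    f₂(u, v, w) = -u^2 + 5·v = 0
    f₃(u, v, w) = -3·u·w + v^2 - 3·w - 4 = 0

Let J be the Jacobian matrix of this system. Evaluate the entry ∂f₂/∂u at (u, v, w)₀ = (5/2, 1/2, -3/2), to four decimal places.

-5.0000

∂f₂/∂u = -2·u.
At (5/2, 1/2, -3/2) this is -5.0000.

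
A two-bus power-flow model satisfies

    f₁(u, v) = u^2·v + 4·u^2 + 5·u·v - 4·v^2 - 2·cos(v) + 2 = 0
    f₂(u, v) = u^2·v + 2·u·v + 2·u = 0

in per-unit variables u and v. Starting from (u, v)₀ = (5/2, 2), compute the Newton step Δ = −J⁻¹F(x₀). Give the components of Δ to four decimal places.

(-1.1392, -0.8243)

At (5/2, 2): F = (49.332294, 27.5000).
Jacobian J = [[2·u·v + 8·u + 5·v, u^2 + 5·u - 8·v + 2·sin(v)], [2·u·v + 2·v + 2, u^2 + 2·u]].
At the point, J = [[40.0000, 4.568595], [16.0000, 11.2500]] (det J = 376.902482).
Solving J·Δ = −F gives Δ = (-1.1392, -0.8243).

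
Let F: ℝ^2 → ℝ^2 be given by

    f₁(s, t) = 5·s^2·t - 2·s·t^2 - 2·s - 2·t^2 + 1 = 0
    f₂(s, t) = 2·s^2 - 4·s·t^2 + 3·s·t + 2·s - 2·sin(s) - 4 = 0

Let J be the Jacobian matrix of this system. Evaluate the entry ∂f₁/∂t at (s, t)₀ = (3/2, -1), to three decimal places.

∂f₁/∂t = 5·s^2 - 4·s·t - 4·t.
At (3/2, -1) this is 21.250.

21.250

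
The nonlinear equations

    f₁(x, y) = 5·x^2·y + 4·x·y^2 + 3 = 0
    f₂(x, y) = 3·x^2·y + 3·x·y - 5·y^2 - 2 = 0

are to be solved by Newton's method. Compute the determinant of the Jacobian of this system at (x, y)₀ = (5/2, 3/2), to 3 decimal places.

-1130.625

J = [[10·x·y + 4·y^2, 5·x^2 + 8·x·y], [6·x·y + 3·y, 3·x^2 + 3·x - 10·y]].
At the point, J = [[46.500, 61.250], [27.000, 11.250]].
det J = -1130.625.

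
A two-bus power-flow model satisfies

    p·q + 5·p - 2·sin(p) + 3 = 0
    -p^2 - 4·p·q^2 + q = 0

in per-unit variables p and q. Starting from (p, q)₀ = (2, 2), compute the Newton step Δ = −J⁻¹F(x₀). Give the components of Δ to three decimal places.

At (2, 2): F = (15.18141, -34.000).
Jacobian J = [[q - 2·cos(p) + 5, p], [-2·p - 4·q^2, -8·p·q + 1]].
At the point, J = [[7.83229, 2.000], [-20.000, -31.000]] (det J = -202.80110).
Solving J·Δ = −F gives Δ = (-1.985, 0.184).

(-1.985, 0.184)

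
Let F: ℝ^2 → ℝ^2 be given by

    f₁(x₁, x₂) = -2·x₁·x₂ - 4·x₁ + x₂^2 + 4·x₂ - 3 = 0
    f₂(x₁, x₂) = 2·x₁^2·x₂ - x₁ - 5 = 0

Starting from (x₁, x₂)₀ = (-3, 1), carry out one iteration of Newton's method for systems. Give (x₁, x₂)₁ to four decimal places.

(-6.5000, -2.4167)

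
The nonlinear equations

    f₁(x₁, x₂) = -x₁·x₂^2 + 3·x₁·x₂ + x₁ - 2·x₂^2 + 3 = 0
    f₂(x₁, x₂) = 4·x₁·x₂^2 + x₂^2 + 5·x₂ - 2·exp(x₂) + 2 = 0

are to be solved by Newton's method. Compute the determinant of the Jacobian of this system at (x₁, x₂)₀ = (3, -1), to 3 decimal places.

-10.793

J = [[-x₂^2 + 3·x₂ + 1, -2·x₁·x₂ + 3·x₁ - 4·x₂], [4·x₂^2, 8·x₁·x₂ + 2·x₂ - 2·exp(x₂) + 5]].
At the point, J = [[-3.000, 19.000], [4.000, -21.73576]].
det J = -10.793.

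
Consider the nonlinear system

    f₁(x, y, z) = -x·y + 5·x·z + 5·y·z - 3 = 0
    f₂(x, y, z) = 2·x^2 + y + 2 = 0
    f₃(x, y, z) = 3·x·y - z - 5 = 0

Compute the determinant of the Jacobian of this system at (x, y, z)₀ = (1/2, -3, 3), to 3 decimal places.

-139.000

J = [[-y + 5·z, -x + 5·z, 5·x + 5·y], [4·x, 1, 0], [3·y, 3·x, -1]].
At the point, J = [[18.000, 14.500, -12.500], [2.000, 1.000, 0.000], [-9.000, 1.500, -1.000]].
det J = -139.000.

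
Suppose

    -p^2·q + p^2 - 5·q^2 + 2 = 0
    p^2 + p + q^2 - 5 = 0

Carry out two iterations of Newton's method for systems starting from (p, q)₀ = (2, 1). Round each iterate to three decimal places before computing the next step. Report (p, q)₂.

(1.669, 0.740)

At (2, 1): F = (-3.000, 2.000).
Jacobian J = [[-2·p·q + 2·p, -p^2 - 10·q], [2·p + 1, 2·q]].
At the point, J = [[0.000, -14.000], [5.000, 2.000]] (det J = 70.000).
Solving J·Δ = −F gives Δ = (-0.314, -0.214).
Then the next iterate is (p, q)₁ = (1.686, 0.786).
Round to (1.686, 0.786) and repeat: F = (-0.48066, 0.14639), J = [[0.72161, -10.70260], [4.372, 1.572]].
Δ = (-0.017, -0.046), so (p, q)₂ = (1.669, 0.740).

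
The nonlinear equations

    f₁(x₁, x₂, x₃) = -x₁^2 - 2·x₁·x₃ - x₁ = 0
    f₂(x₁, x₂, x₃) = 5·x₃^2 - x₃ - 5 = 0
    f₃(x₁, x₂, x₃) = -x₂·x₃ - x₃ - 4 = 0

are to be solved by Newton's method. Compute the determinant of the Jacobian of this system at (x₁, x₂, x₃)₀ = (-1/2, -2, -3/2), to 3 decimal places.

J = [[-2·x₁ - 2·x₃ - 1, 0, -2·x₁], [0, 0, 10·x₃ - 1], [0, -x₃, -x₂ - 1]].
At the point, J = [[3.000, 0.000, 1.000], [0.000, 0.000, -16.000], [0.000, 1.500, 1.000]].
det J = 72.000.

72.000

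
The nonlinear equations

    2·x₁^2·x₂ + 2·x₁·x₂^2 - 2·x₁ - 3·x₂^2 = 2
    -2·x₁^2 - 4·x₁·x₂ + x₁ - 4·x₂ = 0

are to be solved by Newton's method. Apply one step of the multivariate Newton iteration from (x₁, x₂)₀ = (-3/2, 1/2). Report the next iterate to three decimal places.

(-4.167, 9.667)

At (-3/2, 1/2): F = (1.750, -5.000).
Jacobian J = [[4·x₁·x₂ + 2·x₂^2 - 2, 2·x₁^2 + 4·x₁·x₂ - 6·x₂], [-4·x₁ - 4·x₂ + 1, -4·x₁ - 4]].
At the point, J = [[-4.500, -1.500], [5.000, 2.000]] (det J = -1.500).
Solving J·Δ = −F gives Δ = (-2.667, 9.167).
Then the next iterate is (x₁, x₂)₁ = (-4.167, 9.667).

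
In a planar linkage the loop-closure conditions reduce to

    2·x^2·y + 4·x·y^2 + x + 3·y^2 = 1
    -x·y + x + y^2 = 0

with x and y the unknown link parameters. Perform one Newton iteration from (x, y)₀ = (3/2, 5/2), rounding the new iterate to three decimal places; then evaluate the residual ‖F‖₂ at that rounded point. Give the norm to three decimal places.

18.284

At (3/2, 5/2): F = (68.000, 4.000).
Jacobian J = [[4·x·y + 4·y^2 + 1, 2·x^2 + 8·x·y + 6·y], [-y + 1, -x + 2·y]].
At the point, J = [[41.000, 49.500], [-1.500, 3.500]] (det J = 217.750).
Solving J·Δ = −F gives Δ = (-0.184, -1.222).
Then the next iterate is (x, y)₁ = (1.316, 1.278).
Re-evaluating at (1.316, 1.278): F = (18.24008, 1.26744), so ‖F‖₂ = 18.284.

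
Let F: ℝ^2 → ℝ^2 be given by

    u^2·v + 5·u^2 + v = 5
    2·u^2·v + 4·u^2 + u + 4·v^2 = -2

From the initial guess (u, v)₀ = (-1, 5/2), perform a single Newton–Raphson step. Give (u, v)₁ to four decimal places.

At (-1, 5/2): F = (5.0000, 35.0000).
Jacobian J = [[2·u·v + 10·u, u^2 + 1], [4·u·v + 8·u + 1, 2·u^2 + 8·v]].
At the point, J = [[-15.0000, 2.0000], [-17.0000, 22.0000]] (det J = -296.0000).
Solving J·Δ = −F gives Δ = (0.1351, -1.4865).
Then the next iterate is (u, v)₁ = (-0.8649, 1.0135).

(-0.8649, 1.0135)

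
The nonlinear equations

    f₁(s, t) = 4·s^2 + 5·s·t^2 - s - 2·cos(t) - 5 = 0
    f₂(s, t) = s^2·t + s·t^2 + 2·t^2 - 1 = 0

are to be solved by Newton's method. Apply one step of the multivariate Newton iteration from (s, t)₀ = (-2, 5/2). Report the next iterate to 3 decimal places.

At (-2, 5/2): F = (-47.89771, 9.000).
Jacobian J = [[8·s + 5·t^2 - 1, 10·s·t + 2·sin(t)], [2·s·t + t^2, s^2 + 2·s·t + 4·t]].
At the point, J = [[14.250, -48.80306], [-3.750, 4.000]] (det J = -126.01146).
Solving J·Δ = −F gives Δ = (1.965, -0.408).
Then the next iterate is (s, t)₁ = (-0.035, 2.092).

(-0.035, 2.092)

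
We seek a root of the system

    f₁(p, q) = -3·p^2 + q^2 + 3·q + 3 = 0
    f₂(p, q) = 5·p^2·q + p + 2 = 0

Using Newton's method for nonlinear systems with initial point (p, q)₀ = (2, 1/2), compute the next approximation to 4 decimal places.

At (2, 1/2): F = (-7.2500, 14.0000).
Jacobian J = [[-6·p, 2·q + 3], [10·p·q + 1, 5·p^2]].
At the point, J = [[-12.0000, 4.0000], [11.0000, 20.0000]] (det J = -284.0000).
Solving J·Δ = −F gives Δ = (-0.7077, -0.3107).
Then the next iterate is (p, q)₁ = (1.2923, 0.1893).

(1.2923, 0.1893)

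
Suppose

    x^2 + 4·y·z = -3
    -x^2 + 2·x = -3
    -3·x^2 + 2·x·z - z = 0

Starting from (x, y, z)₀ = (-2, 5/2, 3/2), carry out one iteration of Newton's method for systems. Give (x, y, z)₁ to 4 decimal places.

(-1.1667, 1.7222, 0.1000)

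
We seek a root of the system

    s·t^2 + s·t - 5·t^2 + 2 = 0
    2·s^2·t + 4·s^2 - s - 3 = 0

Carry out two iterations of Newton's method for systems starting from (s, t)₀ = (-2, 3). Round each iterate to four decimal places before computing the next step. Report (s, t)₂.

(-0.8910, 0.9567)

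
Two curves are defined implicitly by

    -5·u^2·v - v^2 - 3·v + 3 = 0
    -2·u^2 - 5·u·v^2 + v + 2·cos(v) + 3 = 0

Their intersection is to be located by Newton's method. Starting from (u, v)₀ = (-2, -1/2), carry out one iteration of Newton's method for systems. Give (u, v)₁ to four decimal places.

(-1.3798, -0.1342)

At (-2, -1/2): F = (14.2500, -1.244835).
Jacobian J = [[-10·u·v, -5·u^2 - 2·v - 3], [-4·u - 5·v^2, -10·u·v - 2·sin(v) + 1]].
At the point, J = [[-10.0000, -22.0000], [6.7500, -8.041149]] (det J = 228.911489).
Solving J·Δ = −F gives Δ = (0.6202, 0.3658).
Then the next iterate is (u, v)₁ = (-1.3798, -0.1342).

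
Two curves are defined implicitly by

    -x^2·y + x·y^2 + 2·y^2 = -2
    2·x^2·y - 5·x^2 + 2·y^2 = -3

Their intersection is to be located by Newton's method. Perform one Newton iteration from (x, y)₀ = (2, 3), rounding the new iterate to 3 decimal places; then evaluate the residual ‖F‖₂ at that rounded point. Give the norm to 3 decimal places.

6.608

At (2, 3): F = (26.000, 25.000).
Jacobian J = [[-2·x·y + y^2, -x^2 + 2·x·y + 4·y], [4·x·y - 10·x, 2·x^2 + 4·y]].
At the point, J = [[-3.000, 20.000], [4.000, 20.000]] (det J = -140.000).
Solving J·Δ = −F gives Δ = (0.143, -1.279).
Then the next iterate is (x, y)₁ = (2.143, 1.721).
Re-evaluating at (2.143, 1.721): F = (6.36730, 1.76865), so ‖F‖₂ = 6.608.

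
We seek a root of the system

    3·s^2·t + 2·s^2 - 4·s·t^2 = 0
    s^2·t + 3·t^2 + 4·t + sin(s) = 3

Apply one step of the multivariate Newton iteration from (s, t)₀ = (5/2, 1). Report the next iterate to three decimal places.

(1.464, 0.600)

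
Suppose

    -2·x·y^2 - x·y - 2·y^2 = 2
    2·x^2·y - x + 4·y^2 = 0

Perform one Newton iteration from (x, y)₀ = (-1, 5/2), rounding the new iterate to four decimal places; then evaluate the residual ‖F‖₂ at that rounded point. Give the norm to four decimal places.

7.9807

At (-1, 5/2): F = (0.5000, 31.0000).
Jacobian J = [[-2·y^2 - y, -4·x·y - x - 4·y], [4·x·y - 1, 2·x^2 + 8·y]].
At the point, J = [[-15.0000, 1.0000], [-11.0000, 22.0000]] (det J = -319.0000).
Solving J·Δ = −F gives Δ = (-0.0627, -1.4404).
Then the next iterate is (x, y)₁ = (-1.0627, 1.0596).
Re-evaluating at (-1.0627, 1.0596): F = (-0.733170, 7.946988), so ‖F‖₂ = 7.9807.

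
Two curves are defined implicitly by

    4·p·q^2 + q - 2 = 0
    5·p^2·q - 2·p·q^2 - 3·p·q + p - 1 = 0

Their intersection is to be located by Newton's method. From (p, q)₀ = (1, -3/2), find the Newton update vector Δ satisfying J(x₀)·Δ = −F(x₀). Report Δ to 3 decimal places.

At (1, -3/2): F = (5.500, -7.500).
Jacobian J = [[4·q^2, 8·p·q + 1], [10·p·q - 2·q^2 - 3·q + 1, 5·p^2 - 4·p·q - 3·p]].
At the point, J = [[9.000, -11.000], [-14.000, 8.000]] (det J = -82.000).
Solving J·Δ = −F gives Δ = (-0.470, 0.116).

(-0.470, 0.116)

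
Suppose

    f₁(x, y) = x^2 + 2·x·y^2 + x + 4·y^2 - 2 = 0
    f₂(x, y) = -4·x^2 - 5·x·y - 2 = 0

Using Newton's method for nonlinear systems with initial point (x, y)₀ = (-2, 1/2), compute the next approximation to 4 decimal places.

At (-2, 1/2): F = (0.0000, -13.0000).
Jacobian J = [[2·x + 2·y^2 + 1, 4·x·y + 8·y], [-8·x - 5·y, -5·x]].
At the point, J = [[-2.5000, 0.0000], [13.5000, 10.0000]] (det J = -25.0000).
Solving J·Δ = −F gives Δ = (0.0000, 1.3000).
Then the next iterate is (x, y)₁ = (-2.0000, 1.8000).

(-2.0000, 1.8000)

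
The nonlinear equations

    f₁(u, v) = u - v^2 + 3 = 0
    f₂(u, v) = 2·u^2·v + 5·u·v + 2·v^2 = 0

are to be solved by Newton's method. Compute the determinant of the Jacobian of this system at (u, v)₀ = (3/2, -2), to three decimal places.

92.000

J = [[1, -2·v], [4·u·v + 5·v, 2·u^2 + 5·u + 4·v]].
At the point, J = [[1.000, 4.000], [-22.000, 4.000]].
det J = 92.000.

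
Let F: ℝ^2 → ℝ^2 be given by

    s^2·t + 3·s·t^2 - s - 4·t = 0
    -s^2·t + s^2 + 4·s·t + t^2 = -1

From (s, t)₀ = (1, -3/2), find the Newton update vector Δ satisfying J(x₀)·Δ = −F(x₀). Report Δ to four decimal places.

(-0.2500, 0.7969)

At (1, -3/2): F = (10.2500, -0.2500).
Jacobian J = [[2·s·t + 3·t^2 - 1, s^2 + 6·s·t - 4], [-2·s·t + 2·s + 4·t, -s^2 + 4·s + 2·t]].
At the point, J = [[2.7500, -12.0000], [-1.0000, 0.0000]] (det J = -12.0000).
Solving J·Δ = −F gives Δ = (-0.2500, 0.7969).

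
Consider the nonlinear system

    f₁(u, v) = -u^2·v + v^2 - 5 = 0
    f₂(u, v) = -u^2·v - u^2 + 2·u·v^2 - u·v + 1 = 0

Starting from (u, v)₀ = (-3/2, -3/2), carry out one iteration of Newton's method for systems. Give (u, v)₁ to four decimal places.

(-3.7917, 0.5833)

At (-3/2, -3/2): F = (0.6250, -6.8750).
Jacobian J = [[-2·u·v, -u^2 + 2·v], [-2·u·v - 2·u + 2·v^2 - v, -u^2 + 4·u·v - u]].
At the point, J = [[-4.5000, -5.2500], [4.5000, 8.2500]] (det J = -13.5000).
Solving J·Δ = −F gives Δ = (-2.2917, 2.0833).
Then the next iterate is (u, v)₁ = (-3.7917, 0.5833).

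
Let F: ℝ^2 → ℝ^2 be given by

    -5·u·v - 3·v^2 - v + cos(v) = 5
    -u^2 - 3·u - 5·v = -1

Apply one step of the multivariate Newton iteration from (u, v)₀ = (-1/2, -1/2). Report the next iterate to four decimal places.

(1.2550, -0.2520)

At (-1/2, -1/2): F = (-5.622417, 4.7500).
Jacobian J = [[-5·v, -5·u - 6·v - sin(v) - 1], [-2·u - 3, -5]].
At the point, J = [[2.5000, 4.979426], [-2.0000, -5.0000]] (det J = -2.541149).
Solving J·Δ = −F gives Δ = (1.7550, 0.2480).
Then the next iterate is (u, v)₁ = (1.2550, -0.2520).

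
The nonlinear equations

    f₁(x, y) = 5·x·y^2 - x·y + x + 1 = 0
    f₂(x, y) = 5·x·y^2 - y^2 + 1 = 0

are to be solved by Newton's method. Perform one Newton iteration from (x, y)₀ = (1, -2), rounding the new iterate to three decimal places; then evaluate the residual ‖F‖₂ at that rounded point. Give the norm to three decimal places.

At (1, -2): F = (24.000, 17.000).
Jacobian J = [[5·y^2 - y + 1, 10·x·y - x], [5·y^2, 10·x·y - 2·y]].
At the point, J = [[23.000, -21.000], [20.000, -16.000]] (det J = 52.000).
Solving J·Δ = −F gives Δ = (0.519, 1.712).
Then the next iterate is (x, y)₁ = (1.519, -0.288).
Re-evaluating at (1.519, -0.288): F = (3.58643, 1.54702), so ‖F‖₂ = 3.906.

3.906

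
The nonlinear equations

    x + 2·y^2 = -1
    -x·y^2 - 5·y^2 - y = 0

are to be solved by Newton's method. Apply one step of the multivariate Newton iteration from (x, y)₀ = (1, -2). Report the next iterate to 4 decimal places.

(7.0000, 0.0000)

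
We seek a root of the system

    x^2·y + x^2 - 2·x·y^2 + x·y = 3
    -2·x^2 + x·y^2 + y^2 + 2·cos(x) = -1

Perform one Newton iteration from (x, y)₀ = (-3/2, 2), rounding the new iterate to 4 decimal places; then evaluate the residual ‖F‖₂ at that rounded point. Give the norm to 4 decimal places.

At (-3/2, 2): F = (12.7500, -5.358526).
Jacobian J = [[2·x·y + 2·x - 2·y^2 + y, x^2 - 4·x·y + x], [-4·x + y^2 - 2·sin(x), 2·x·y + 2·y]].
At the point, J = [[-15.0000, 12.7500], [11.994990, -2.0000]] (det J = -122.936122).
Solving J·Δ = −F gives Δ = (0.3483, -0.5902).
Then the next iterate is (x, y)₁ = (-1.1517, 1.4098).
Re-evaluating at (-1.1517, 1.4098): F = (3.150814, -1.140465), so ‖F‖₂ = 3.3509.

3.3509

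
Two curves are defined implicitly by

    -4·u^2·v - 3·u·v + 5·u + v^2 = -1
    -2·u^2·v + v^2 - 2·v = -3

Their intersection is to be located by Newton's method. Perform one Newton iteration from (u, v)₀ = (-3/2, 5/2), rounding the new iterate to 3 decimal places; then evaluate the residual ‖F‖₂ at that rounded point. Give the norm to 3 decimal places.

3.338

At (-3/2, 5/2): F = (-11.500, -7.000).
Jacobian J = [[-8·u·v - 3·v + 5, -4·u^2 - 3·u + 2·v], [-4·u·v, -2·u^2 + 2·v - 2]].
At the point, J = [[27.500, 0.500], [15.000, -1.500]] (det J = -48.750).
Solving J·Δ = −F gives Δ = (0.426, -0.410).
Then the next iterate is (u, v)₁ = (-1.074, 2.090).
Re-evaluating at (-1.074, 2.090): F = (-2.91098, -1.63343), so ‖F‖₂ = 3.338.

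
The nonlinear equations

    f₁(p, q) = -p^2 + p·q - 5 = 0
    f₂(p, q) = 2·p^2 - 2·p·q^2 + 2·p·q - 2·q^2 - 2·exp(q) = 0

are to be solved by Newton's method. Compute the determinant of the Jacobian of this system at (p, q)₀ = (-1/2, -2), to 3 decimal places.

J = [[-2·p + q, p], [4·p - 2·q^2 + 2·q, -4·p·q + 2·p - 4·q - 2·exp(q)]].
At the point, J = [[-1.000, -0.500], [-14.000, 2.72933]].
det J = -9.729.

-9.729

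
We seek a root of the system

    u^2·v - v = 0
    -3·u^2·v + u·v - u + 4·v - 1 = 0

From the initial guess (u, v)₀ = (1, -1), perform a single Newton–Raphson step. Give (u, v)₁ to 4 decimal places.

(1.0000, 1.0000)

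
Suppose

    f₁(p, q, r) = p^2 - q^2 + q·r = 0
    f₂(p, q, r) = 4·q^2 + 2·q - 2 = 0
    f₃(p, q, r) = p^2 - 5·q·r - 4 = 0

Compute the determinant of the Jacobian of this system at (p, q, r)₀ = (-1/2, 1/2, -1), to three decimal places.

18.000

J = [[2·p, -2·q + r, q], [0, 8·q + 2, 0], [2·p, -5·r, -5·q]].
At the point, J = [[-1.000, -2.000, 0.500], [0.000, 6.000, 0.000], [-1.000, 5.000, -2.500]].
det J = 18.000.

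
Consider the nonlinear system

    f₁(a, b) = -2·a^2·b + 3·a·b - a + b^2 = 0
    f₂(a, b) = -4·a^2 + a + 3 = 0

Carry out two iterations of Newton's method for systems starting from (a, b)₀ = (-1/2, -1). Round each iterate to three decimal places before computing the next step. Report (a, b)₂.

(-0.751, 0.245)

At (-1/2, -1): F = (3.500, 1.500).
Jacobian J = [[-4·a·b + 3·b - 1, -2·a^2 + 3·a + 2·b], [-8·a + 1, 0]].
At the point, J = [[-6.000, -4.000], [5.000, 0.000]] (det J = 20.000).
Solving J·Δ = −F gives Δ = (-0.300, 1.325).
Then the next iterate is (a, b)₁ = (-0.800, 0.325).
Round to (-0.800, 0.325) and repeat: F = (-0.29038, -0.360), J = [[1.015, -3.030], [7.400, 0.000]].
Δ = (0.049, -0.080), so (a, b)₂ = (-0.751, 0.245).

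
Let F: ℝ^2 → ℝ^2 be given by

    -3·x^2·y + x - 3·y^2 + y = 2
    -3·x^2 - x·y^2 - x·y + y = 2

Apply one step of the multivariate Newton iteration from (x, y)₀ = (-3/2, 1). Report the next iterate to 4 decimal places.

At (-3/2, 1): F = (-12.2500, -4.7500).
Jacobian J = [[-6·x·y + 1, -3·x^2 - 6·y + 1], [-6·x - y^2 - y, -2·x·y - x + 1]].
At the point, J = [[10.0000, -11.7500], [7.0000, 5.5000]] (det J = 137.2500).
Solving J·Δ = −F gives Δ = (0.8975, -0.2787).
Then the next iterate is (x, y)₁ = (-0.6025, 0.7213).

(-0.6025, 0.7213)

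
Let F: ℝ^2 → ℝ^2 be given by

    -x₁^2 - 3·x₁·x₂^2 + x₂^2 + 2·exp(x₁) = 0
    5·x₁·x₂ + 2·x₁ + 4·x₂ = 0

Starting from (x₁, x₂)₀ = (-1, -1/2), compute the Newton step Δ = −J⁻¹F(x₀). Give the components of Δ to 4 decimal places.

(-1.6900, -0.6550)

At (-1, -1/2): F = (0.735759, -1.5000).
Jacobian J = [[-2·x₁ - 3·x₂^2 + 2·exp(x₁), -6·x₁·x₂ + 2·x₂], [5·x₂ + 2, 5·x₁ + 4]].
At the point, J = [[1.985759, -4.0000], [-0.5000, -1.0000]] (det J = -3.985759).
Solving J·Δ = −F gives Δ = (-1.6900, -0.6550).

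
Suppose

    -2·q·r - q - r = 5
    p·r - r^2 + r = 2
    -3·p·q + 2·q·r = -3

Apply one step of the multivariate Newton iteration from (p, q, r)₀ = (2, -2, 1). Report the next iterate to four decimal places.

(1.2143, -1.2143, 1.7857)

At (2, -2, 1): F = (0.0000, 0.0000, 11.0000).
Jacobian J = [[0, -2·r - 1, -2·q - 1], [r, 0, p - 2·r + 1], [-3·q, -3·p + 2·r, 2·q]].
At the point, J = [[0.0000, -3.0000, 3.0000], [1.0000, 0.0000, 1.0000], [6.0000, -4.0000, -4.0000]] (det J = -42.0000).
Solving J·Δ = −F gives Δ = (-0.7857, 0.7857, 0.7857).
Then the next iterate is (p, q, r)₁ = (1.2143, -1.2143, 1.7857).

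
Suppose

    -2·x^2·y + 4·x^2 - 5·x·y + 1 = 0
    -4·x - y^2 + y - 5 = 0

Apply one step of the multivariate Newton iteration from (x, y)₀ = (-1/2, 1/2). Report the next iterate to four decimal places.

(-1.1875, -2.8906)

At (-1/2, 1/2): F = (3.0000, -2.7500).
Jacobian J = [[-4·x·y + 8·x - 5·y, -2·x^2 - 5·x], [-4, -2·y + 1]].
At the point, J = [[-5.5000, 2.0000], [-4.0000, 0.0000]] (det J = 8.0000).
Solving J·Δ = −F gives Δ = (-0.6875, -3.3906).
Then the next iterate is (x, y)₁ = (-1.1875, -2.8906).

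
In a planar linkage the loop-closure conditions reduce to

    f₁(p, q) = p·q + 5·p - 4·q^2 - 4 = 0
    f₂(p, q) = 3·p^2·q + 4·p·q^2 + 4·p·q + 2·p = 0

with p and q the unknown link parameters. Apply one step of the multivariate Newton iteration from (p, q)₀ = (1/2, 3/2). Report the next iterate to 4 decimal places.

(0.4166, 0.6050)

At (1/2, 3/2): F = (-9.7500, 9.6250).
Jacobian J = [[q + 5, p - 8·q], [6·p·q + 4·q^2 + 4·q + 2, 3·p^2 + 8·p·q + 4·p]].
At the point, J = [[6.5000, -11.5000], [21.5000, 8.7500]] (det J = 304.1250).
Solving J·Δ = −F gives Δ = (-0.0834, -0.8950).
Then the next iterate is (p, q)₁ = (0.4166, 0.6050).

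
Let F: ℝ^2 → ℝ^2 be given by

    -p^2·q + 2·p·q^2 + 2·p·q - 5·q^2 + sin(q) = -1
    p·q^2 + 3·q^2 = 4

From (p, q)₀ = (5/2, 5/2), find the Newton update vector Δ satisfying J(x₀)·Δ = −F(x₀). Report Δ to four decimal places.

(-0.1352, -1.0738)

At (5/2, 5/2): F = (-1.526528, 30.3750).
Jacobian J = [[-2·p·q + 2·q^2 + 2·q, -p^2 + 4·p·q + 2·p - 10·q + cos(q)], [q^2, 2·p·q + 6·q]].
At the point, J = [[5.0000, -2.051144], [6.2500, 27.5000]] (det J = 150.319648).
Solving J·Δ = −F gives Δ = (-0.1352, -1.0738).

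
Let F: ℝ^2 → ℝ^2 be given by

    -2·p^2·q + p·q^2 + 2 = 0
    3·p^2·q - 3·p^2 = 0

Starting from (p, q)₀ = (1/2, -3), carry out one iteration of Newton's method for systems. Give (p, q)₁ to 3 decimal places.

At (1/2, -3): F = (8.000, -3.000).
Jacobian J = [[-4·p·q + q^2, -2·p^2 + 2·p·q], [6·p·q - 6·p, 3·p^2]].
At the point, J = [[15.000, -3.500], [-12.000, 0.750]] (det J = -30.750).
Solving J·Δ = −F gives Δ = (-0.146, 1.659).
Then the next iterate is (p, q)₁ = (0.354, -1.341).

(0.354, -1.341)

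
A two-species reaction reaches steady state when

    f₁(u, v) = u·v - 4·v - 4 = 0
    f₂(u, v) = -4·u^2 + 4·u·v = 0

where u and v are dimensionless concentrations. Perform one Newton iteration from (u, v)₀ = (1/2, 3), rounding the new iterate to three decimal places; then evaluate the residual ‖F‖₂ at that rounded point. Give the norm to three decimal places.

5.816

At (1/2, 3): F = (-14.500, 5.000).
Jacobian J = [[v, u - 4], [-8·u + 4·v, 4·u]].
At the point, J = [[3.000, -3.500], [8.000, 2.000]] (det J = 34.000).
Solving J·Δ = −F gives Δ = (0.338, -3.853).
Then the next iterate is (u, v)₁ = (0.838, -0.853).
Re-evaluating at (0.838, -0.853): F = (-1.30281, -5.66823), so ‖F‖₂ = 5.816.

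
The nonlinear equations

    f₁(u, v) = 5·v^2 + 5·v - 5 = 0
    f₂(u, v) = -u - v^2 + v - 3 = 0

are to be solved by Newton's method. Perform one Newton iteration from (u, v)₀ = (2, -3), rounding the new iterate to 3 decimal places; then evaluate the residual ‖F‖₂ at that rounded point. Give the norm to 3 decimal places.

5.099

At (2, -3): F = (25.000, -17.000).
Jacobian J = [[0, 10·v + 5], [-1, -2·v + 1]].
At the point, J = [[0.000, -25.000], [-1.000, 7.000]] (det J = -25.000).
Solving J·Δ = −F gives Δ = (-10.000, 1.000).
Then the next iterate is (u, v)₁ = (-8.000, -2.000).
Re-evaluating at (-8.000, -2.000): F = (5.000, -1.000), so ‖F‖₂ = 5.099.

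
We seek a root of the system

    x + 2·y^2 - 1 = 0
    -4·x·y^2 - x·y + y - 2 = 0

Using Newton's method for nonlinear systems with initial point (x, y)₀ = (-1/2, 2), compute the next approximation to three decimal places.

(-0.433, 1.179)

At (-1/2, 2): F = (6.500, 9.000).
Jacobian J = [[1, 4·y], [-4·y^2 - y, -8·x·y - x + 1]].
At the point, J = [[1.000, 8.000], [-18.000, 9.500]] (det J = 153.500).
Solving J·Δ = −F gives Δ = (0.067, -0.821).
Then the next iterate is (x, y)₁ = (-0.433, 1.179).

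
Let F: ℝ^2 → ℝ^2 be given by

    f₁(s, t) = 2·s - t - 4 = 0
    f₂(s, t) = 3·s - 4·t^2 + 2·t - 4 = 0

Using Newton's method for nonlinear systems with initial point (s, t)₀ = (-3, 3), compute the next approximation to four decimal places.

At (-3, 3): F = (-13.0000, -43.0000).
Jacobian J = [[2, -1], [3, -8·t + 2]].
At the point, J = [[2.0000, -1.0000], [3.0000, -22.0000]] (det J = -41.0000).
Solving J·Δ = −F gives Δ = (5.9268, -1.1463).
Then the next iterate is (s, t)₁ = (2.9268, 1.8537).

(2.9268, 1.8537)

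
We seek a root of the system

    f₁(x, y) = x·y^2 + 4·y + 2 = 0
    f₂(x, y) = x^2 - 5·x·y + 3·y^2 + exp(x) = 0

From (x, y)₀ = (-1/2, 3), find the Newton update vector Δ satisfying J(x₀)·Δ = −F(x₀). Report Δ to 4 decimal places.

(-0.7974, -2.3235)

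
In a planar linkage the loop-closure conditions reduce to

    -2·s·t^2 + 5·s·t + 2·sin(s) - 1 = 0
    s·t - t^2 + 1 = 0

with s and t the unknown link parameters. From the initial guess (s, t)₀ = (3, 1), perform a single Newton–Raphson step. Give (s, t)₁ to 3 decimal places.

At (3, 1): F = (8.28224, 3.000).
Jacobian J = [[-2·t^2 + 5·t + 2·cos(s), -4·s·t + 5·s], [t, s - 2·t]].
At the point, J = [[1.02002, 3.000], [1.000, 1.000]] (det J = -1.97998).
Solving J·Δ = −F gives Δ = (-0.363, -2.637).
Then the next iterate is (s, t)₁ = (2.637, -1.637).

(2.637, -1.637)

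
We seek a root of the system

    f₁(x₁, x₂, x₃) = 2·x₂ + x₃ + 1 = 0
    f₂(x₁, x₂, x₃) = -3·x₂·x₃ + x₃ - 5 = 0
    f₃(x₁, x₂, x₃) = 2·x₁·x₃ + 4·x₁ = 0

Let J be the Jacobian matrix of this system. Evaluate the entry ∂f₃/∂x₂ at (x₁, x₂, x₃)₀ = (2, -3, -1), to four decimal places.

∂f₃/∂x₂ = 0.
At (2, -3, -1) this is 0.0000.

0.0000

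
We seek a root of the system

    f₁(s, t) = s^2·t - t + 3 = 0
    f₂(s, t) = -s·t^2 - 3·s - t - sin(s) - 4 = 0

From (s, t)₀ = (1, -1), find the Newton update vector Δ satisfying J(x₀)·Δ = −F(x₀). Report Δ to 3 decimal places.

(1.500, 14.652)

At (1, -1): F = (3.000, -7.84147).
Jacobian J = [[2·s·t, s^2 - 1], [-t^2 - cos(s) - 3, -2·s·t - 1]].
At the point, J = [[-2.000, 0.000], [-4.54030, 1.000]] (det J = -2.000).
Solving J·Δ = −F gives Δ = (1.500, 14.652).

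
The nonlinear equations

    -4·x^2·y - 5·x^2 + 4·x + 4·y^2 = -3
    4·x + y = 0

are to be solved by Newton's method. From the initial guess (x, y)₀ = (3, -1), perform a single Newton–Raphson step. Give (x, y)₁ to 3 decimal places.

(0.161, -0.644)

At (3, -1): F = (10.000, 11.000).
Jacobian J = [[-8·x·y - 10·x + 4, -4·x^2 + 8·y], [4, 1]].
At the point, J = [[-2.000, -44.000], [4.000, 1.000]] (det J = 174.000).
Solving J·Δ = −F gives Δ = (-2.839, 0.356).
Then the next iterate is (x, y)₁ = (0.161, -0.644).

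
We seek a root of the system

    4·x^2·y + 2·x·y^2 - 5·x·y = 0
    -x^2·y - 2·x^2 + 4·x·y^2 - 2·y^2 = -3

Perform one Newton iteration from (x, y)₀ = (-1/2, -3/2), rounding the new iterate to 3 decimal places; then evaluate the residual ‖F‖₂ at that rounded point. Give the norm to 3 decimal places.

At (-1/2, -3/2): F = (-7.500, -6.125).
Jacobian J = [[8·x·y + 2·y^2 - 5·y, 4·x^2 + 4·x·y - 5·x], [-2·x·y - 4·x + 4·y^2, -x^2 + 8·x·y - 4·y]].
At the point, J = [[18.000, 6.500], [9.500, 11.750]] (det J = 149.750).
Solving J·Δ = −F gives Δ = (0.323, 0.260).
Then the next iterate is (x, y)₁ = (-0.177, -1.240).
Re-evaluating at (-0.177, -1.240): F = (-1.79710, -1.18763), so ‖F‖₂ = 2.154.

2.154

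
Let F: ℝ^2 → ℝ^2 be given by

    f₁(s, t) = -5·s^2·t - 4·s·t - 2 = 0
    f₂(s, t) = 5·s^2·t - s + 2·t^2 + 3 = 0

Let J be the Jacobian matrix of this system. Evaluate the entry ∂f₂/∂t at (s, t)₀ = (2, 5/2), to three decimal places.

30.000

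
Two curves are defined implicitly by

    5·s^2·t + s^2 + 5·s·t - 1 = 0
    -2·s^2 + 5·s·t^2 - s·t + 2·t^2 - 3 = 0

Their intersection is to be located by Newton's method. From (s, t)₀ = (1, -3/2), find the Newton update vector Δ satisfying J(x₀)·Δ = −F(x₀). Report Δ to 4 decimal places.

At (1, -3/2): F = (-15.0000, 12.2500).
Jacobian J = [[10·s·t + 2·s + 5·t, 5·s^2 + 5·s], [-4·s + 5·t^2 - t, 10·s·t - s + 4·t]].
At the point, J = [[-20.5000, 10.0000], [8.7500, -22.0000]] (det J = 363.5000).
Solving J·Δ = −F gives Δ = (-0.5708, 0.3298).

(-0.5708, 0.3298)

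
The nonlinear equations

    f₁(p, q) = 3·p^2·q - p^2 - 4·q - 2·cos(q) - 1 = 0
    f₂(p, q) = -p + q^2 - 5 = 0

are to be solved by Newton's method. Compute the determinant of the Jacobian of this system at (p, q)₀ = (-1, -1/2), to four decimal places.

-6.9589

J = [[6·p·q - 2·p, 3·p^2 + 2·sin(q) - 4], [-1, 2·q]].
At the point, J = [[5.0000, -1.958851], [-1.0000, -1.0000]].
det J = -6.9589.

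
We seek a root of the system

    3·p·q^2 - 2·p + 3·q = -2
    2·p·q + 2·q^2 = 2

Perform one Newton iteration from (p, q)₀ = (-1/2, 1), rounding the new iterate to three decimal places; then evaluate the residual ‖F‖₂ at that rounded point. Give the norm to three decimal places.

256.742

At (-1/2, 1): F = (4.500, -1.000).
Jacobian J = [[3·q^2 - 2, 6·p·q + 3], [2·q, 2·p + 4·q]].
At the point, J = [[1.000, 0.000], [2.000, 3.000]] (det J = 3.000).
Solving J·Δ = −F gives Δ = (-4.500, 3.333).
Then the next iterate is (p, q)₁ = (-5.000, 4.333).
Re-evaluating at (-5.000, 4.333): F = (-256.62433, -7.78022), so ‖F‖₂ = 256.742.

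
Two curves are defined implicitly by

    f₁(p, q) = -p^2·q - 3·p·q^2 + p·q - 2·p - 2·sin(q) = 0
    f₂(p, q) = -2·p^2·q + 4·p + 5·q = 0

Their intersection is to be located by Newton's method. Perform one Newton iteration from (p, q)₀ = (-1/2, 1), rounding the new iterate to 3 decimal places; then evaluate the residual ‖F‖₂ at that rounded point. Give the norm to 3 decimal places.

At (-1/2, 1): F = (0.06706, 2.500).
Jacobian J = [[-2·p·q - 3·q^2 + q - 2, -p^2 - 6·p·q + p - 2·cos(q)], [-4·p·q + 4, -2·p^2 + 5]].
At the point, J = [[-3.000, 1.16940], [6.000, 4.500]] (det J = -20.51637).
Solving J·Δ = −F gives Δ = (-0.128, -0.385).
Then the next iterate is (p, q)₁ = (-0.628, 0.615).
Re-evaluating at (-0.628, 0.615): F = (0.18589, 0.07791), so ‖F‖₂ = 0.202.

0.202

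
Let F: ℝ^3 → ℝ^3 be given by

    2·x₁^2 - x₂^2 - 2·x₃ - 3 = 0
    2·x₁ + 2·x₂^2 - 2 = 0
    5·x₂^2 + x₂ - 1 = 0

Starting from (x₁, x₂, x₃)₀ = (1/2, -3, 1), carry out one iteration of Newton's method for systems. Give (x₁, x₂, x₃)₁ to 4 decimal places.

At (1/2, -3, 1): F = (-13.5000, 17.0000, 41.0000).
Jacobian J = [[4·x₁, -2·x₂, -2], [2, 4·x₂, 0], [0, 10·x₂ + 1, 0]].
At the point, J = [[2.0000, 6.0000, -2.0000], [2.0000, -12.0000, 0.0000], [0.0000, -29.0000, 0.0000]] (det J = 116.0000).
Solving J·Δ = −F gives Δ = (-0.0172, 1.4138, -2.5259).
Then the next iterate is (x₁, x₂, x₃)₁ = (0.4828, -1.5862, -1.5259).

(0.4828, -1.5862, -1.5259)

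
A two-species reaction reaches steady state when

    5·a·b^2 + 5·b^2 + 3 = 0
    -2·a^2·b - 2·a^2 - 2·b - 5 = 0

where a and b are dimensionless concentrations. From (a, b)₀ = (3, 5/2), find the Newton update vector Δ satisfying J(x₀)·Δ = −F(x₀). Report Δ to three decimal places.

(-1.326, -0.866)

At (3, 5/2): F = (128.000, -73.000).
Jacobian J = [[5·b^2, 10·a·b + 10·b], [-4·a·b - 4·a, -2·a^2 - 2]].
At the point, J = [[31.250, 100.000], [-42.000, -20.000]] (det J = 3575.000).
Solving J·Δ = −F gives Δ = (-1.326, -0.866).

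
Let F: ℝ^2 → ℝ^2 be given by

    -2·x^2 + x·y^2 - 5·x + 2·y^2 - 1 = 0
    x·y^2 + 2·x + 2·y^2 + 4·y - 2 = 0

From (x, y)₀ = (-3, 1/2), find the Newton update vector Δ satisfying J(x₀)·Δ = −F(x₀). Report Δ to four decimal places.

(0.7917, 1.4896)

At (-3, 1/2): F = (-4.2500, -6.2500).
Jacobian J = [[-4·x + y^2 - 5, 2·x·y + 4·y], [y^2 + 2, 2·x·y + 4·y + 4]].
At the point, J = [[7.2500, -1.0000], [2.2500, 3.0000]] (det J = 24.0000).
Solving J·Δ = −F gives Δ = (0.7917, 1.4896).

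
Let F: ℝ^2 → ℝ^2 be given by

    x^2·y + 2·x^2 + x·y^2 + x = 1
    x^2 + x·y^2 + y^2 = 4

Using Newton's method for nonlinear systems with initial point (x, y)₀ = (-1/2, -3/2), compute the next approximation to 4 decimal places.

(0.8218, -2.1485)

At (-1/2, -3/2): F = (-2.5000, -2.6250).
Jacobian J = [[2·x·y + 4·x + y^2 + 1, x^2 + 2·x·y], [2·x + y^2, 2·x·y + 2·y]].
At the point, J = [[2.7500, 1.7500], [1.2500, -1.5000]] (det J = -6.3125).
Solving J·Δ = −F gives Δ = (1.3218, -0.6485).
Then the next iterate is (x, y)₁ = (0.8218, -2.1485).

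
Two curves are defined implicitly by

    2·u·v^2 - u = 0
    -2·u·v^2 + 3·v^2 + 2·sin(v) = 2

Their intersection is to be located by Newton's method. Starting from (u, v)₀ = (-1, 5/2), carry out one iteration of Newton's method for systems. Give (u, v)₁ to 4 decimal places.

(-1.2457, 1.0675)

At (-1, 5/2): F = (-11.5000, 30.446944).
Jacobian J = [[2·v^2 - 1, 4·u·v], [-2·v^2, -4·u·v + 6·v + 2·cos(v)]].
At the point, J = [[11.5000, -10.0000], [-12.5000, 23.397713]] (det J = 144.073697).
Solving J·Δ = −F gives Δ = (-0.2457, -1.4325).
Then the next iterate is (u, v)₁ = (-1.2457, 1.0675).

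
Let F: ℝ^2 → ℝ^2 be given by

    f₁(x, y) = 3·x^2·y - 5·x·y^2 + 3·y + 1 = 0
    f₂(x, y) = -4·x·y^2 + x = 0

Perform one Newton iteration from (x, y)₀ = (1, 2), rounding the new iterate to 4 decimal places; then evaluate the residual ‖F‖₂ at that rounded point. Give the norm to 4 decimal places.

At (1, 2): F = (-7.0000, -15.0000).
Jacobian J = [[6·x·y - 5·y^2, 3·x^2 - 10·x·y + 3], [-4·y^2 + 1, -8·x·y]].
At the point, J = [[-8.0000, -14.0000], [-15.0000, -16.0000]] (det J = -82.0000).
Solving J·Δ = −F gives Δ = (-1.1951, 0.1829).
Then the next iterate is (x, y)₁ = (-0.1951, 2.1829).
Re-evaluating at (-0.1951, 2.1829): F = (12.446278, 3.523547), so ‖F‖₂ = 12.9354.

12.9354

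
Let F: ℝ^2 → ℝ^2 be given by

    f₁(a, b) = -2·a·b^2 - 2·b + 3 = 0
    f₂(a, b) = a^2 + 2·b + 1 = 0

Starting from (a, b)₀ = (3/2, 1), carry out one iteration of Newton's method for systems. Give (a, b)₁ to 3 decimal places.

At (3/2, 1): F = (-2.000, 5.250).
Jacobian J = [[-2·b^2, -4·a·b - 2], [2·a, 2]].
At the point, J = [[-2.000, -8.000], [3.000, 2.000]] (det J = 20.000).
Solving J·Δ = −F gives Δ = (-1.900, 0.225).
Then the next iterate is (a, b)₁ = (-0.400, 1.225).

(-0.400, 1.225)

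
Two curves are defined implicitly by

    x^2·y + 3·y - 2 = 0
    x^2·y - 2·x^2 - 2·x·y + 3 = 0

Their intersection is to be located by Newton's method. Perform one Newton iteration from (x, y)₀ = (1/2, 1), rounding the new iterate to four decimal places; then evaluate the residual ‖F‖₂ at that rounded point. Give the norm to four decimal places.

At (1/2, 1): F = (1.2500, 1.7500).
Jacobian J = [[2·x·y, x^2 + 3], [2·x·y - 4·x - 2·y, x^2 - 2·x]].
At the point, J = [[1.0000, 3.2500], [-3.0000, -0.7500]] (det J = 9.0000).
Solving J·Δ = −F gives Δ = (0.7361, -0.6111).
Then the next iterate is (x, y)₁ = (1.2361, 0.3889).
Re-evaluating at (1.2361, 0.3889): F = (-0.239083, -0.423108), so ‖F‖₂ = 0.4860.

0.4860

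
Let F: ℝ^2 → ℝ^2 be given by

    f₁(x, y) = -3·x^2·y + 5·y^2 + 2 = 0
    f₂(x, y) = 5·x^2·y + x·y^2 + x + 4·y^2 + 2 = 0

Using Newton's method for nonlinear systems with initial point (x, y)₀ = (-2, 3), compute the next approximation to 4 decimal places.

(-1.4873, 1.3635)

At (-2, 3): F = (11.0000, 78.0000).
Jacobian J = [[-6·x·y, -3·x^2 + 10·y], [10·x·y + y^2 + 1, 5·x^2 + 2·x·y + 8·y]].
At the point, J = [[36.0000, 18.0000], [-50.0000, 32.0000]] (det J = 2052.0000).
Solving J·Δ = −F gives Δ = (0.5127, -1.6365).
Then the next iterate is (x, y)₁ = (-1.4873, 1.3635).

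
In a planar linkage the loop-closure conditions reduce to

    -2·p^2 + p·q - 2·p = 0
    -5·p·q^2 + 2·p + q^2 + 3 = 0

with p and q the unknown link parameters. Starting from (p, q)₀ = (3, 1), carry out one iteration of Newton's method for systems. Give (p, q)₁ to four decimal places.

(1.3834, 0.9946)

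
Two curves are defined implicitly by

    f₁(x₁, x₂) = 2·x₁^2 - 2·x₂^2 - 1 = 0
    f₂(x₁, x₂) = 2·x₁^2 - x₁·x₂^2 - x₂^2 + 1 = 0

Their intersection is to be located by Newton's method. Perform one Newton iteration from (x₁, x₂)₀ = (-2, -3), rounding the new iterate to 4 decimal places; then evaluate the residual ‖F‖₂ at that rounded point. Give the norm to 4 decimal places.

6.6862

At (-2, -3): F = (-11.0000, 18.0000).
Jacobian J = [[4·x₁, -4·x₂], [4·x₁ - x₂^2, -2·x₁·x₂ - 2·x₂]].
At the point, J = [[-8.0000, 12.0000], [-17.0000, -6.0000]] (det J = 252.0000).
Solving J·Δ = −F gives Δ = (0.5952, 1.3135).
Then the next iterate is (x₁, x₂)₁ = (-1.4048, -1.6865).
Re-evaluating at (-1.4048, -1.6865): F = (-2.741638, 6.098292), so ‖F‖₂ = 6.6862.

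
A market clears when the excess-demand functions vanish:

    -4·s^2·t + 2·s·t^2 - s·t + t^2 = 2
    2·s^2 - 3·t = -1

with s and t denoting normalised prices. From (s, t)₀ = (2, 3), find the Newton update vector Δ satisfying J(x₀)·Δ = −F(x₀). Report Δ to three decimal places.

At (2, 3): F = (-11.000, 0.000).
Jacobian J = [[-8·s·t + 2·t^2 - t, -4·s^2 + 4·s·t - s + 2·t], [4·s, -3]].
At the point, J = [[-33.000, 12.000], [8.000, -3.000]] (det J = 3.000).
Solving J·Δ = −F gives Δ = (-11.000, -29.333).

(-11.000, -29.333)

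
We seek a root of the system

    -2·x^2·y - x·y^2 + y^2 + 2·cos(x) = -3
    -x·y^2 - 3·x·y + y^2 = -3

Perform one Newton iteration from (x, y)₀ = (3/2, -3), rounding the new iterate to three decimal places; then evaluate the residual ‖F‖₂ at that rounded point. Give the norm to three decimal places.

At (3/2, -3): F = (12.14147, 12.000).
Jacobian J = [[-4·x·y - y^2 - 2·sin(x), -2·x^2 - 2·x·y + 2·y], [-y^2 - 3·y, -2·x·y - 3·x + 2·y]].
At the point, J = [[7.00501, -1.500], [0.000, -1.500]] (det J = -10.50752).
Solving J·Δ = −F gives Δ = (-0.020, 8.000).
Then the next iterate is (x, y)₁ = (1.480, 5.000).
Re-evaluating at (1.480, 5.000): F = (-30.72266, -31.200), so ‖F‖₂ = 43.787.

43.787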